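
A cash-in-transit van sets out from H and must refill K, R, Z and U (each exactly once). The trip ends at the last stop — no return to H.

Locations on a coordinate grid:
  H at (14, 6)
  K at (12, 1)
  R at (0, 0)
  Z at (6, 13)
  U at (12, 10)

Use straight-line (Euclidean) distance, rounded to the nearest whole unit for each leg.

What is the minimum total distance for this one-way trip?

Minimum one-way distance = 35.

There are 4! = 24 possible orderings.
H - K - R - Z - U: 5+12+14+7 = 38
H - K - R - U - Z: 5+12+16+7 = 40
H - K - Z - R - U: 5+13+14+16 = 48
H - K - Z - U - R: 5+13+7+16 = 41
H - K - U - R - Z: 5+9+16+14 = 44
H - K - U - Z - R: 5+9+7+14 = 35
H - R - K - Z - U: 15+12+13+7 = 47
H - R - K - U - Z: 15+12+9+7 = 43
H - R - Z - K - U: 15+14+13+9 = 51
H - R - Z - U - K: 15+14+7+9 = 45
H - R - U - K - Z: 15+16+9+13 = 53
H - R - U - Z - K: 15+16+7+13 = 51
H - Z - K - R - U: 11+13+12+16 = 52
H - Z - K - U - R: 11+13+9+16 = 49
… (10 more)
The minimum is 35.
One shortest path: H → K → U → Z → R.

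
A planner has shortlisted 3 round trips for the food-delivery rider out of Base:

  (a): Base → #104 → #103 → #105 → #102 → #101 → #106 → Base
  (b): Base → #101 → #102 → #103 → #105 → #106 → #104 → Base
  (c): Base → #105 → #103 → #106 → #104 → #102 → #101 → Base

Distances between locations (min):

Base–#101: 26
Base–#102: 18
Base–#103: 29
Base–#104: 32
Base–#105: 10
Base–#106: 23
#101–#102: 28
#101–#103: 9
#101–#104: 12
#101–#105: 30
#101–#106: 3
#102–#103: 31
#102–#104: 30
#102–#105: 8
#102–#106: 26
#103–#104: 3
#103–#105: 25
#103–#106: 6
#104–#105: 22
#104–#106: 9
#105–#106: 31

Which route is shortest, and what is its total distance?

(a): 32 + 3 + 25 + 8 + 28 + 3 + 23 = 122
(b): 26 + 28 + 31 + 25 + 31 + 9 + 32 = 182
(c): 10 + 25 + 6 + 9 + 30 + 28 + 26 = 134

122 min — (a) is the shortest.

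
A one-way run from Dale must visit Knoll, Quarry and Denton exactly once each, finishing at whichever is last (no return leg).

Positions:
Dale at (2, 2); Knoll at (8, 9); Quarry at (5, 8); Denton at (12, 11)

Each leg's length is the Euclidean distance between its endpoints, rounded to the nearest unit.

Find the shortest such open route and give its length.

Shortest open route: 14.

There are 3! = 6 possible orderings.
Dale → Knoll → Quarry → Denton: 9+3+8 = 20
Dale → Knoll → Denton → Quarry: 9+4+8 = 21
Dale → Quarry → Knoll → Denton: 7+3+4 = 14
Dale → Quarry → Denton → Knoll: 7+8+4 = 19
Dale → Denton → Knoll → Quarry: 13+4+3 = 20
Dale → Denton → Quarry → Knoll: 13+8+3 = 24
The minimum is 14.
One shortest path: Dale → Quarry → Knoll → Denton.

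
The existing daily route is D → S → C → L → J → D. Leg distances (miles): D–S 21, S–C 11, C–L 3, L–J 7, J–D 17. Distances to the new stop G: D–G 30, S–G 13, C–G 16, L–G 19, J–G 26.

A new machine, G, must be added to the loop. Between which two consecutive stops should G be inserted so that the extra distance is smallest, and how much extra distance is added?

Insertion cost between consecutive stops i–j is d(i,G) + d(G,j) − d(i,j):
  between D and S: 30 + 13 − 21 = 22
  between S and C: 13 + 16 − 11 = 18
  between C and L: 16 + 19 − 3 = 32
  between L and J: 19 + 26 − 7 = 38
  between J and D: 26 + 30 − 17 = 39
Cheapest insertion is between S and C, adding 18.
New total = 59 + 18 = 77.

Minimum extra distance: 18 miles, inserting G between S and C.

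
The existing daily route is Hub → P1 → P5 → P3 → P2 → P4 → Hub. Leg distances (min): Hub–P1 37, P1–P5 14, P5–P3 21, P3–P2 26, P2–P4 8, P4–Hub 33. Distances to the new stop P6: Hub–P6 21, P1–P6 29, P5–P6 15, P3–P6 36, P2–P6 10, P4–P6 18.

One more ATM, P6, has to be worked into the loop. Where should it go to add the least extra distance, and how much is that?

Minimum extra distance: 6 min, inserting P6 between P4 and Hub.

Insertion cost between consecutive stops i–j is d(i,P6) + d(P6,j) − d(i,j):
  between Hub and P1: 21 + 29 − 37 = 13
  between P1 and P5: 29 + 15 − 14 = 30
  between P5 and P3: 15 + 36 − 21 = 30
  between P3 and P2: 36 + 10 − 26 = 20
  between P2 and P4: 10 + 18 − 8 = 20
  between P4 and Hub: 18 + 21 − 33 = 6
Cheapest insertion is between P4 and Hub, adding 6.
New total = 139 + 6 = 145.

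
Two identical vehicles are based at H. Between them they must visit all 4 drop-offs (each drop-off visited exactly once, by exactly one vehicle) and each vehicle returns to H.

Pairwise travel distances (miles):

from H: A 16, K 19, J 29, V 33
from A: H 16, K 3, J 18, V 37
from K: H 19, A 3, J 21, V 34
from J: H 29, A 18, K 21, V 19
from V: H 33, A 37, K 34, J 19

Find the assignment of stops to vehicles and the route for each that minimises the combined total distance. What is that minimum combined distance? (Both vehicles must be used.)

119 miles — the smallest possible combined total.

Check every non-empty split of the stops between the two vehicles; for each half take its own optimal tour:
  {A} + {K, J, V}: 32 + 92 = 124
  {K} + {A, J, V}: 38 + 86 = 124
  {A, K} + {J, V}: 38 + 81 = 119
  {J} + {A, K, V}: 58 + 86 = 144
  {A, J} + {K, V}: 63 + 86 = 149
  {K, J} + {A, V}: 69 + 86 = 155
  … (7 splits in total)
Best: vehicle 1 H → A → K → H = 38; vehicle 2 H → J → V → H = 81; combined 119.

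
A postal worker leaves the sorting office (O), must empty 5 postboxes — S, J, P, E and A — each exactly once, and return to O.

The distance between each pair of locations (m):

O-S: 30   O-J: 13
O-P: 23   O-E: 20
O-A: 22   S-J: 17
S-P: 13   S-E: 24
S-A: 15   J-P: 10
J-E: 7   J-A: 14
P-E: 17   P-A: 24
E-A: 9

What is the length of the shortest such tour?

Minimum total distance: 80 m.

With 5 stops there are 5!/2 = 60 distinct round trips (a route and its reverse cost the same).
O-S-J-P-E-A-O: 30+17+10+17+9+22 = 105
O-S-J-P-A-E-O: 30+17+10+24+9+20 = 110
O-S-J-E-P-A-O: 30+17+7+17+24+22 = 117
O-S-J-E-A-P-O: 30+17+7+9+24+23 = 110
O-S-J-A-P-E-O: 30+17+14+24+17+20 = 122
O-S-J-A-E-P-O: 30+17+14+9+17+23 = 110
O-S-P-J-E-A-O: 30+13+10+7+9+22 = 91
O-S-P-J-A-E-O: 30+13+10+14+9+20 = 96
O-S-P-E-J-A-O: 30+13+17+7+14+22 = 103
O-S-P-E-A-J-O: 30+13+17+9+14+13 = 96
O-S-P-A-J-E-O: 30+13+24+14+7+20 = 108
O-S-P-A-E-J-O: 30+13+24+9+7+13 = 96
O-S-E-J-P-A-O: 30+24+7+10+24+22 = 117
O-S-E-J-A-P-O: 30+24+7+14+24+23 = 122
… (46 more)
O-J-P-S-A-E-O: 13+10+13+15+9+20 = 80  ← best
The minimum is 80.
One optimal route: O → J → P → S → A → E → O (or its reverse).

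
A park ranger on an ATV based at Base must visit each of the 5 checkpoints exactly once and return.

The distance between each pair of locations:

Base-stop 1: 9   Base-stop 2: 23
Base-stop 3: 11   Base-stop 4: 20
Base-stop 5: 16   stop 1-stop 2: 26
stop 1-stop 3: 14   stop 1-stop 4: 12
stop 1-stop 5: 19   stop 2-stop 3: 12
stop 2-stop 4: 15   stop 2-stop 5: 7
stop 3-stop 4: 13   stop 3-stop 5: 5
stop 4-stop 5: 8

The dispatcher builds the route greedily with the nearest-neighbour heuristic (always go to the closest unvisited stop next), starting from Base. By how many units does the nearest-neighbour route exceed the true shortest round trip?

From Base: stop 1=9, stop 3=11, stop 5=16, stop 4=20, stop 2=23 → choose stop 1 (9).
From stop 1: stop 4=12, stop 3=14, stop 5=19, stop 2=26 → choose stop 4 (12).
From stop 4: stop 5=8, stop 3=13, stop 2=15 → choose stop 5 (8).
From stop 5: stop 3=5, stop 2=7 → choose stop 3 (5).
From stop 3: stop 2=12 → choose stop 2 (12).
NN route Base → stop 1 → stop 4 → stop 5 → stop 3 → stop 2 → Base costs 69.
Optimal: Base → stop 1 → stop 4 → stop 2 → stop 5 → stop 3 → Base costs 59 (by enumerating all 60 distinct tours).
Excess = 69 − 59 = 10.

The nearest-neighbour route is 10 longer than optimal.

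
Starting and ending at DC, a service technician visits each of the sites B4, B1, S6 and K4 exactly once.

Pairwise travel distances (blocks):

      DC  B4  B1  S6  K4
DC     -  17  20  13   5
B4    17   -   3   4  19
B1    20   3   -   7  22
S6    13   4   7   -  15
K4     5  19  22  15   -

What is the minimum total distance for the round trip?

Shortest round trip = 47 blocks.

DC → B4 → B1 → S6 → K4 → DC: 17+3+7+15+5 = 47
DC → B4 → B1 → K4 → S6 → DC: 17+3+22+15+13 = 70
DC → B4 → S6 → B1 → K4 → DC: 17+4+7+22+5 = 55
DC → B4 → S6 → K4 → B1 → DC: 17+4+15+22+20 = 78
DC → B4 → K4 → B1 → S6 → DC: 17+19+22+7+13 = 78
DC → B4 → K4 → S6 → B1 → DC: 17+19+15+7+20 = 78
DC → B1 → B4 → S6 → K4 → DC: 20+3+4+15+5 = 47
DC → B1 → B4 → K4 → S6 → DC: 20+3+19+15+13 = 70
DC → B1 → S6 → B4 → K4 → DC: 20+7+4+19+5 = 55
DC → B1 → K4 → B4 → S6 → DC: 20+22+19+4+13 = 78
DC → S6 → B4 → B1 → K4 → DC: 13+4+3+22+5 = 47
DC → S6 → B1 → B4 → K4 → DC: 13+7+3+19+5 = 47
The minimum is 47.
One optimal route: DC → B4 → B1 → S6 → K4 → DC (or its reverse).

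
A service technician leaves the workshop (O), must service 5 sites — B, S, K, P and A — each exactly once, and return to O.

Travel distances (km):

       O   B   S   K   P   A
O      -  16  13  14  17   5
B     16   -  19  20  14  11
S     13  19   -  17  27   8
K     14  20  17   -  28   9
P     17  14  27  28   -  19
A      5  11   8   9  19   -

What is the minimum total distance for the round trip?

81 km — the shortest possible round trip.

O-B-S-K-P-A-O: 16+19+17+28+19+5 = 104
O-B-S-K-A-P-O: 16+19+17+9+19+17 = 97
O-B-S-P-K-A-O: 16+19+27+28+9+5 = 104
O-B-S-P-A-K-O: 16+19+27+19+9+14 = 104
O-B-S-A-K-P-O: 16+19+8+9+28+17 = 97
O-B-S-A-P-K-O: 16+19+8+19+28+14 = 104
O-B-K-S-P-A-O: 16+20+17+27+19+5 = 104
O-B-K-S-A-P-O: 16+20+17+8+19+17 = 97
O-B-K-P-S-A-O: 16+20+28+27+8+5 = 104
O-B-K-P-A-S-O: 16+20+28+19+8+13 = 104
O-B-K-A-S-P-O: 16+20+9+8+27+17 = 97
O-B-K-A-P-S-O: 16+20+9+19+27+13 = 104
O-B-P-S-K-A-O: 16+14+27+17+9+5 = 88
O-B-P-S-A-K-O: 16+14+27+8+9+14 = 88
… (46 more)
O-S-K-A-B-P-O: 13+17+9+11+14+17 = 81  ← best
The minimum is 81.
One optimal route: O → S → K → A → B → P → O (or its reverse).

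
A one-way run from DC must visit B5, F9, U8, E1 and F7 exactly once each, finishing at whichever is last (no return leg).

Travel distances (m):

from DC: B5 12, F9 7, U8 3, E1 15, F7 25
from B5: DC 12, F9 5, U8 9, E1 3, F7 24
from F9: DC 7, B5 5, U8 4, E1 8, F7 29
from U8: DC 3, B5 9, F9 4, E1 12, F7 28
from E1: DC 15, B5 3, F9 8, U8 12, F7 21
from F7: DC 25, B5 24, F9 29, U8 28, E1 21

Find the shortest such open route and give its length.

There are 5! = 120 possible orderings.
DC → B5 → F9 → U8 → E1 → F7: 12+5+4+12+21 = 54
DC → B5 → F9 → U8 → F7 → E1: 12+5+4+28+21 = 70
DC → B5 → F9 → E1 → U8 → F7: 12+5+8+12+28 = 65
DC → B5 → F9 → E1 → F7 → U8: 12+5+8+21+28 = 74
DC → B5 → F9 → F7 → U8 → E1: 12+5+29+28+12 = 86
DC → B5 → F9 → F7 → E1 → U8: 12+5+29+21+12 = 79
DC → B5 → U8 → F9 → E1 → F7: 12+9+4+8+21 = 54
DC → B5 → U8 → F9 → F7 → E1: 12+9+4+29+21 = 75
DC → B5 → U8 → E1 → F9 → F7: 12+9+12+8+29 = 70
DC → B5 → U8 → E1 → F7 → F9: 12+9+12+21+29 = 83
DC → B5 → U8 → F7 → F9 → E1: 12+9+28+29+8 = 86
DC → B5 → U8 → F7 → E1 → F9: 12+9+28+21+8 = 78
DC → B5 → E1 → F9 → U8 → F7: 12+3+8+4+28 = 55
DC → B5 → E1 → F9 → F7 → U8: 12+3+8+29+28 = 80
… (106 more)
DC → U8 → F9 → B5 → E1 → F7: 3+4+5+3+21 = 36  ← best
The minimum is 36.
One shortest path: DC → U8 → F9 → B5 → E1 → F7.

36 m — the minimum one-way total.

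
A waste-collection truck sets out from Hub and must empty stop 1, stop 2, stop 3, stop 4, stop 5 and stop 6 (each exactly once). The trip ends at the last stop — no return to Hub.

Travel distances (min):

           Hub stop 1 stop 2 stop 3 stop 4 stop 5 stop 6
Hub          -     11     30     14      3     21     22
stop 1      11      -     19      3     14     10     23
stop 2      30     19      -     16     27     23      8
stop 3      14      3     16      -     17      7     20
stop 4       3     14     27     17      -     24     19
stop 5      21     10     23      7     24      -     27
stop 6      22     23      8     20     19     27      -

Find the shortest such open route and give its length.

Shortest open route: 58 min.

There are 6! = 720 possible orderings.
Hub→stop 1→stop 2→stop 3→stop 4→stop 5→stop 6: 11+19+16+17+24+27 = 114
Hub→stop 1→stop 2→stop 3→stop 4→stop 6→stop 5: 11+19+16+17+19+27 = 109
Hub→stop 1→stop 2→stop 3→stop 5→stop 4→stop 6: 11+19+16+7+24+19 = 96
Hub→stop 1→stop 2→stop 3→stop 5→stop 6→stop 4: 11+19+16+7+27+19 = 99
Hub→stop 1→stop 2→stop 3→stop 6→stop 4→stop 5: 11+19+16+20+19+24 = 109
Hub→stop 1→stop 2→stop 3→stop 6→stop 5→stop 4: 11+19+16+20+27+24 = 117
Hub→stop 1→stop 2→stop 4→stop 3→stop 5→stop 6: 11+19+27+17+7+27 = 108
Hub→stop 1→stop 2→stop 4→stop 3→stop 6→stop 5: 11+19+27+17+20+27 = 121
… (712 more)
Hub→stop 4→stop 1→stop 3→stop 5→stop 2→stop 6: 3+14+3+7+23+8 = 58  ← best
The minimum is 58.
One shortest path: Hub → stop 4 → stop 1 → stop 3 → stop 5 → stop 2 → stop 6.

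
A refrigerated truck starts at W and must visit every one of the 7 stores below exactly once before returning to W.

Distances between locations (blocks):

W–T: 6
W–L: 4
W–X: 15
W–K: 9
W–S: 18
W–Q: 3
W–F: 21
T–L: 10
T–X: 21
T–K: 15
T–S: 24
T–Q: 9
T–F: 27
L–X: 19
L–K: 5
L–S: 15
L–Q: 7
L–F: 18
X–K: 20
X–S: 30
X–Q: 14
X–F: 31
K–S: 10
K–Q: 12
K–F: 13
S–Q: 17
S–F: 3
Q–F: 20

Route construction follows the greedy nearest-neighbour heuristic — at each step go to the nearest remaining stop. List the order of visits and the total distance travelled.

91 blocks along W → Q → L → K → S → F → T → X → W.

At W the remaining stops are Q 3, L 4, T 6, K 9, X 15, S 18, F 21; go to Q.
At Q the remaining stops are L 7, T 9, K 12, X 14, S 17, F 20; go to L.
At L the remaining stops are K 5, T 10, S 15, F 18, X 19; go to K.
At K the remaining stops are S 10, F 13, T 15, X 20; go to S.
At S the remaining stops are F 3, T 24, X 30; go to F.
At F the remaining stops are T 27, X 31; go to T.
At T the remaining stops are X 21; go to X.
Return X→W: 15.
Total = 3 + 7 + 5 + 10 + 3 + 27 + 21 + 15 = 91.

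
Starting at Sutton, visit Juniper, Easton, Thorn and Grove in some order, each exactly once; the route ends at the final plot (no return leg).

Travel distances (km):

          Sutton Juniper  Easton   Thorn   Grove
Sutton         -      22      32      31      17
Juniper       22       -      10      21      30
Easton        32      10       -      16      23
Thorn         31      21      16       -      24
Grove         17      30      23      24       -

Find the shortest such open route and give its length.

67 km — the minimum one-way total.

There are 4! = 24 possible orderings.
Sutton - Juniper - Easton - Thorn - Grove: 22+10+16+24 = 72
Sutton - Juniper - Easton - Grove - Thorn: 22+10+23+24 = 79
Sutton - Juniper - Thorn - Easton - Grove: 22+21+16+23 = 82
Sutton - Juniper - Thorn - Grove - Easton: 22+21+24+23 = 90
Sutton - Juniper - Grove - Easton - Thorn: 22+30+23+16 = 91
Sutton - Juniper - Grove - Thorn - Easton: 22+30+24+16 = 92
Sutton - Easton - Juniper - Thorn - Grove: 32+10+21+24 = 87
Sutton - Easton - Juniper - Grove - Thorn: 32+10+30+24 = 96
Sutton - Easton - Thorn - Juniper - Grove: 32+16+21+30 = 99
Sutton - Easton - Thorn - Grove - Juniper: 32+16+24+30 = 102
Sutton - Easton - Grove - Juniper - Thorn: 32+23+30+21 = 106
Sutton - Easton - Grove - Thorn - Juniper: 32+23+24+21 = 100
Sutton - Thorn - Juniper - Easton - Grove: 31+21+10+23 = 85
Sutton - Thorn - Juniper - Grove - Easton: 31+21+30+23 = 105
… (10 more)
Sutton - Grove - Thorn - Easton - Juniper: 17+24+16+10 = 67  ← best
The minimum is 67.
One shortest path: Sutton → Grove → Thorn → Easton → Juniper.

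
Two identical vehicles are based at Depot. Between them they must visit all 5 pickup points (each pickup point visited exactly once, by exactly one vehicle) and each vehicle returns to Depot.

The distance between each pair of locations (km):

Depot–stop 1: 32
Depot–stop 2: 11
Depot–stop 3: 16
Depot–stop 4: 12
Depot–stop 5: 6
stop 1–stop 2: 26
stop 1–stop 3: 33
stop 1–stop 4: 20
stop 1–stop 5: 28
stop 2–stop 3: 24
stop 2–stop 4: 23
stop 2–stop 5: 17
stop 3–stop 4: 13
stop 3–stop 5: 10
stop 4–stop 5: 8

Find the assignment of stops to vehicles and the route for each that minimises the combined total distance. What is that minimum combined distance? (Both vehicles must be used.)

Check every non-empty split of the stops between the two vehicles; for each half take its own optimal tour:
  {stop 1} + {stop 2, stop 3, stop 4, stop 5}: 64 + 62 = 126
  {stop 2} + {stop 1, stop 3, stop 4, stop 5}: 22 + 81 = 103
  {stop 1, stop 2} + {stop 3, stop 4, stop 5}: 69 + 41 = 110
  {stop 3} + {stop 1, stop 2, stop 4, stop 5}: 32 + 71 = 103
  {stop 1, stop 3} + {stop 2, stop 4, stop 5}: 81 + 48 = 129
  {stop 2, stop 3} + {stop 1, stop 4, stop 5}: 51 + 66 = 117
  … (15 splits in total)
  {stop 1, stop 2, stop 3, stop 4} + {stop 5}: 86 + 12 = 98  ← best
Best: vehicle 1 Depot → stop 2 → stop 1 → stop 4 → stop 3 → Depot = 86; vehicle 2 Depot → stop 5 → Depot = 12; combined 98.

Minimum combined distance: 98 km.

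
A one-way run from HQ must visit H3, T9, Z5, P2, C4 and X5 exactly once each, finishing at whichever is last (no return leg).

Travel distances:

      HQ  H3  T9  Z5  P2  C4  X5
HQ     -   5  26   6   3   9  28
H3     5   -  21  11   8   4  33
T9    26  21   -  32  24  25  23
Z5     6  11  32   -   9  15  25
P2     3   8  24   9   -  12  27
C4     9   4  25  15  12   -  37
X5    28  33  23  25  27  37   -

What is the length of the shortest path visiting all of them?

There are 6! = 720 possible orderings.
HQ → H3 → T9 → Z5 → P2 → C4 → X5: 5+21+32+9+12+37 = 116
HQ → H3 → T9 → Z5 → P2 → X5 → C4: 5+21+32+9+27+37 = 131
HQ → H3 → T9 → Z5 → C4 → P2 → X5: 5+21+32+15+12+27 = 112
HQ → H3 → T9 → Z5 → C4 → X5 → P2: 5+21+32+15+37+27 = 137
HQ → H3 → T9 → Z5 → X5 → P2 → C4: 5+21+32+25+27+12 = 122
HQ → H3 → T9 → Z5 → X5 → C4 → P2: 5+21+32+25+37+12 = 132
HQ → H3 → T9 → P2 → Z5 → C4 → X5: 5+21+24+9+15+37 = 111
HQ → H3 → T9 → P2 → Z5 → X5 → C4: 5+21+24+9+25+37 = 121
… (712 more)
HQ → Z5 → P2 → H3 → C4 → T9 → X5: 6+9+8+4+25+23 = 75  ← best
The minimum is 75.
One shortest path: HQ → Z5 → P2 → H3 → C4 → T9 → X5.

Shortest open route: 75.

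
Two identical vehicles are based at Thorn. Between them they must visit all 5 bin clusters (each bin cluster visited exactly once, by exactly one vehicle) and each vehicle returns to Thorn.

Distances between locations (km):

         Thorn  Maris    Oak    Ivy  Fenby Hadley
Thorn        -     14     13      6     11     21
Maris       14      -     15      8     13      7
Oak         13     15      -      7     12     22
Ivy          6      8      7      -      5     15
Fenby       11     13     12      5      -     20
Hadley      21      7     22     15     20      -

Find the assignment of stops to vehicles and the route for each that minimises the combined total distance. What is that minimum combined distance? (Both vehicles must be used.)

78 km — the smallest possible combined total.

Try each way of splitting the stops between the two vehicles (each non-empty) and, for each split, find the best tour for each vehicle:
  {Maris} + {Oak, Ivy, Fenby, Hadley}: 28 + 66 = 94
  {Oak} + {Maris, Ivy, Fenby, Hadley}: 26 + 52 = 78
  {Maris, Oak} + {Ivy, Fenby, Hadley}: 42 + 52 = 94
  {Ivy} + {Maris, Oak, Fenby, Hadley}: 12 + 66 = 78
  {Maris, Ivy} + {Oak, Fenby, Hadley}: 28 + 66 = 94
  {Oak, Ivy} + {Maris, Fenby, Hadley}: 26 + 52 = 78
  … (15 splits in total)
Best: vehicle 1 Thorn → Oak → Thorn = 26; vehicle 2 Thorn → Maris → Hadley → Ivy → Fenby → Thorn = 52; combined 78.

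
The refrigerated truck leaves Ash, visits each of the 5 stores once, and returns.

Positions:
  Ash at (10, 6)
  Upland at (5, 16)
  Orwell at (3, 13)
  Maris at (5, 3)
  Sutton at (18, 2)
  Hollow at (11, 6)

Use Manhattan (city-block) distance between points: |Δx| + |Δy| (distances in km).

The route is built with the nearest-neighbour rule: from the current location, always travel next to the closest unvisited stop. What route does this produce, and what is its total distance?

Ash → [Hollow:1 / Maris:8 / Sutton:12 / Orwell:14 / Upland:15] → Hollow (1)
Hollow → [Maris:9 / Sutton:11 / Orwell:15 / Upland:16] → Maris (9)
Maris → [Orwell:12 / Upland:13 / Sutton:14] → Orwell (12)
Orwell → [Upland:5 / Sutton:26] → Upland (5)
Upland → [Sutton:27] → Sutton (27)
Return Sutton→Ash: 12.
Total = 1 + 9 + 12 + 5 + 27 + 12 = 66.

Nearest-neighbour total = 66 km; route Ash → Hollow → Maris → Orwell → Upland → Sutton → Ash.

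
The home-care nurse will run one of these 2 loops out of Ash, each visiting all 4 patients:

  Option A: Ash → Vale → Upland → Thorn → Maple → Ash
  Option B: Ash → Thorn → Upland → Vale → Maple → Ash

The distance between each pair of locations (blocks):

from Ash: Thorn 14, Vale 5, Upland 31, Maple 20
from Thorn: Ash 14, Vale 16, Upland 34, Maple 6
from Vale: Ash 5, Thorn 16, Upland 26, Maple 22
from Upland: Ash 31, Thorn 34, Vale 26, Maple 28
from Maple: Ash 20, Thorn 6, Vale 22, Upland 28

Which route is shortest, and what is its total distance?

91 blocks — Option A is the shortest.

Option A: 5 + 26 + 34 + 6 + 20 = 91
Option B: 14 + 34 + 26 + 22 + 20 = 116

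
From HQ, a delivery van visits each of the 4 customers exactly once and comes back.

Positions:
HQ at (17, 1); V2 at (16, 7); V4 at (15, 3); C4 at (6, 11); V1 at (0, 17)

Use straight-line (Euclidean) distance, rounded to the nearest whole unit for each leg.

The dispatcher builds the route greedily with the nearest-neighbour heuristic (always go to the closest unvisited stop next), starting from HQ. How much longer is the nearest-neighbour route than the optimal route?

From HQ: V4=3, V2=6, C4=15, V1=23 → choose V4 (3).
From V4: V2=4, C4=12, V1=21 → choose V2 (4).
From V2: C4=11, V1=19 → choose C4 (11).
From C4: V1=8 → choose V1 (8).
NN route HQ → V4 → V2 → C4 → V1 → HQ costs 49.
Optimal: HQ → V2 → V1 → C4 → V4 → HQ costs 48 (by enumerating all 12 distinct tours).
Excess = 49 − 48 = 1.

Excess over optimum: 1.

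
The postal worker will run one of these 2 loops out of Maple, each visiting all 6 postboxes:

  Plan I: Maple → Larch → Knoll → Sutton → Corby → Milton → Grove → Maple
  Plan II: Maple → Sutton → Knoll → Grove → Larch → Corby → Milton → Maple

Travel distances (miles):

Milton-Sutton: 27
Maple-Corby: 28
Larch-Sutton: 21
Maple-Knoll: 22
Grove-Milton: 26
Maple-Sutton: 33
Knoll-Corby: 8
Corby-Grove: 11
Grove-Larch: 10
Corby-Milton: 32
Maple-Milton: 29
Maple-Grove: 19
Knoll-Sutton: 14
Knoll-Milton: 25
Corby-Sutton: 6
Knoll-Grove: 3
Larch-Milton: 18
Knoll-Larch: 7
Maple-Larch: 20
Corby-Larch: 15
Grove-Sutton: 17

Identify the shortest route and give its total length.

124 miles — Plan I is the shortest.

Plan I: 20 + 7 + 14 + 6 + 32 + 26 + 19 = 124
Plan II: 33 + 14 + 3 + 10 + 15 + 32 + 29 = 136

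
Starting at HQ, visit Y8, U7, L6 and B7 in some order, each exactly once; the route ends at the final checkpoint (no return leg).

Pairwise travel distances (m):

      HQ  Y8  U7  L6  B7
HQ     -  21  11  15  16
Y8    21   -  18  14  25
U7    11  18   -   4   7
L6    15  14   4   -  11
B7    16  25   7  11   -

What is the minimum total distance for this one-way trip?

There are 4! = 24 possible orderings.
HQ - Y8 - U7 - L6 - B7: 21+18+4+11 = 54
HQ - Y8 - U7 - B7 - L6: 21+18+7+11 = 57
HQ - Y8 - L6 - U7 - B7: 21+14+4+7 = 46
HQ - Y8 - L6 - B7 - U7: 21+14+11+7 = 53
HQ - Y8 - B7 - U7 - L6: 21+25+7+4 = 57
HQ - Y8 - B7 - L6 - U7: 21+25+11+4 = 61
HQ - U7 - Y8 - L6 - B7: 11+18+14+11 = 54
HQ - U7 - Y8 - B7 - L6: 11+18+25+11 = 65
HQ - U7 - L6 - Y8 - B7: 11+4+14+25 = 54
HQ - U7 - L6 - B7 - Y8: 11+4+11+25 = 51
HQ - U7 - B7 - Y8 - L6: 11+7+25+14 = 57
HQ - U7 - B7 - L6 - Y8: 11+7+11+14 = 43
HQ - L6 - Y8 - U7 - B7: 15+14+18+7 = 54
HQ - L6 - Y8 - B7 - U7: 15+14+25+7 = 61
… (10 more)
HQ - B7 - U7 - L6 - Y8: 16+7+4+14 = 41  ← best
The minimum is 41.
One shortest path: HQ → B7 → U7 → L6 → Y8.

41 m — the minimum one-way total.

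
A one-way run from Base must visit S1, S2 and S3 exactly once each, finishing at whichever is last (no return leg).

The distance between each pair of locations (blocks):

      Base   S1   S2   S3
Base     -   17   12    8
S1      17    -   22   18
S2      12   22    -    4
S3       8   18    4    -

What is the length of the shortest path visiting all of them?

There are 3! = 6 possible orderings.
Base→S1→S2→S3: 17+22+4 = 43
Base→S1→S3→S2: 17+18+4 = 39
Base→S2→S1→S3: 12+22+18 = 52
Base→S2→S3→S1: 12+4+18 = 34
Base→S3→S1→S2: 8+18+22 = 48
Base→S3→S2→S1: 8+4+22 = 34
The minimum is 34.
One shortest path: Base → S2 → S3 → S1.

Shortest open route: 34 blocks.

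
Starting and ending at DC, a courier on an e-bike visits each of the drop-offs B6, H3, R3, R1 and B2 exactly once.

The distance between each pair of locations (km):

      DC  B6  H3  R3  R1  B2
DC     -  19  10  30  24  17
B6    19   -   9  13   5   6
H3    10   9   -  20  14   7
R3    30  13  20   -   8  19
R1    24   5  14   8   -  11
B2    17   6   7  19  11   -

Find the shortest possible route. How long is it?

Minimum total distance: 66 km.

There are 60 distinct closed tours to check (reversals are equivalent).
DC - B6 - H3 - R3 - R1 - B2 - DC: 19+9+20+8+11+17 = 84
DC - B6 - H3 - R3 - B2 - R1 - DC: 19+9+20+19+11+24 = 102
DC - B6 - H3 - R1 - R3 - B2 - DC: 19+9+14+8+19+17 = 86
DC - B6 - H3 - R1 - B2 - R3 - DC: 19+9+14+11+19+30 = 102
DC - B6 - H3 - B2 - R3 - R1 - DC: 19+9+7+19+8+24 = 86
DC - B6 - H3 - B2 - R1 - R3 - DC: 19+9+7+11+8+30 = 84
DC - B6 - R3 - H3 - R1 - B2 - DC: 19+13+20+14+11+17 = 94
DC - B6 - R3 - H3 - B2 - R1 - DC: 19+13+20+7+11+24 = 94
DC - B6 - R3 - R1 - H3 - B2 - DC: 19+13+8+14+7+17 = 78
DC - B6 - R3 - R1 - B2 - H3 - DC: 19+13+8+11+7+10 = 68
DC - B6 - R3 - B2 - H3 - R1 - DC: 19+13+19+7+14+24 = 96
DC - B6 - R3 - B2 - R1 - H3 - DC: 19+13+19+11+14+10 = 86
DC - B6 - R1 - H3 - R3 - B2 - DC: 19+5+14+20+19+17 = 94
DC - B6 - R1 - H3 - B2 - R3 - DC: 19+5+14+7+19+30 = 94
… (46 more)
DC - H3 - R3 - R1 - B6 - B2 - DC: 10+20+8+5+6+17 = 66  ← best
The minimum is 66.
One optimal route: DC → H3 → R3 → R1 → B6 → B2 → DC (or its reverse).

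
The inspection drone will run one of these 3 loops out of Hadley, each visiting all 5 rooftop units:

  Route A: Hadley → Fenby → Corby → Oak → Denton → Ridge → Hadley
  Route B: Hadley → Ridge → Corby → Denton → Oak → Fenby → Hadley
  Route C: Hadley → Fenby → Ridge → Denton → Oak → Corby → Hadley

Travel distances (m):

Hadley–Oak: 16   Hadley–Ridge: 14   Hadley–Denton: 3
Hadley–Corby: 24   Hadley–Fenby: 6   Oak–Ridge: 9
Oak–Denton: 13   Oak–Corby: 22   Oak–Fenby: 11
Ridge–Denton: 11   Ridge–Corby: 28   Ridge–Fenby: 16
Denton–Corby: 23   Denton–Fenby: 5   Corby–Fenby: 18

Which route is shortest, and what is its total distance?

Route A: 6 + 18 + 22 + 13 + 11 + 14 = 84
Route B: 14 + 28 + 23 + 13 + 11 + 6 = 95
Route C: 6 + 16 + 11 + 13 + 22 + 24 = 92

84 m — Route A is the shortest.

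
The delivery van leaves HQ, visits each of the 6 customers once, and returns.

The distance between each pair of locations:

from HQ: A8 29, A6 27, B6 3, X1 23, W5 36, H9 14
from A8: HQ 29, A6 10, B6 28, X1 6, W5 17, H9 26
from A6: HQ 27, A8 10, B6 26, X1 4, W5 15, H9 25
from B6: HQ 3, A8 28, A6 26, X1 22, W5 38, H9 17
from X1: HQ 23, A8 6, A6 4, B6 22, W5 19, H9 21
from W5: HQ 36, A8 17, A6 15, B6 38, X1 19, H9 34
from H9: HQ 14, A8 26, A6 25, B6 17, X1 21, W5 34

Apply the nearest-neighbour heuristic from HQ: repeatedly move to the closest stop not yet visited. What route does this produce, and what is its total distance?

From HQ: distances to unvisited — B6=3, H9=14, X1=23, A6=27, A8=29, W5=36. Nearest is B6 (3).
From B6: distances to unvisited — H9=17, X1=22, A6=26, A8=28, W5=38. Nearest is H9 (17).
From H9: distances to unvisited — X1=21, A6=25, A8=26, W5=34. Nearest is X1 (21).
From X1: distances to unvisited — A6=4, A8=6, W5=19. Nearest is A6 (4).
From A6: distances to unvisited — A8=10, W5=15. Nearest is A8 (10).
From A8: distances to unvisited — W5=17. Nearest is W5 (17).
Return W5→HQ: 36.
Total = 3 + 17 + 21 + 4 + 10 + 17 + 36 = 108.

Total distance 108 via the nearest-neighbour route HQ → B6 → H9 → X1 → A6 → A8 → W5 → HQ.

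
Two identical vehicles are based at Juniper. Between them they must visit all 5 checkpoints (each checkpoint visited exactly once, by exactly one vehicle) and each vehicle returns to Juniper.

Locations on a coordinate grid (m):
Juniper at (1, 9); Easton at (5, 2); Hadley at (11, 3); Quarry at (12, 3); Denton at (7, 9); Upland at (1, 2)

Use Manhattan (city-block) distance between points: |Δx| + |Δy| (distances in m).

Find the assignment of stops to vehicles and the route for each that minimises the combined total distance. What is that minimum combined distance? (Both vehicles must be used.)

48 m — the smallest possible combined total.

Check every non-empty split of the stops between the two vehicles; for each half take its own optimal tour:
  {Easton} + {Hadley, Quarry, Denton, Upland}: 22 + 36 = 58
  {Hadley} + {Easton, Quarry, Denton, Upland}: 32 + 36 = 68
  {Easton, Hadley} + {Quarry, Denton, Upland}: 34 + 36 = 70
  {Quarry} + {Easton, Hadley, Denton, Upland}: 34 + 34 = 68
  {Easton, Quarry} + {Hadley, Denton, Upland}: 36 + 34 = 70
  {Hadley, Quarry} + {Easton, Denton, Upland}: 34 + 26 = 60
  … (15 splits in total)
  {Denton} + {Easton, Hadley, Quarry, Upland}: 12 + 36 = 48  ← best
Best: vehicle 1 Juniper → Denton → Juniper = 12; vehicle 2 Juniper → Hadley → Quarry → Easton → Upland → Juniper = 36; combined 48.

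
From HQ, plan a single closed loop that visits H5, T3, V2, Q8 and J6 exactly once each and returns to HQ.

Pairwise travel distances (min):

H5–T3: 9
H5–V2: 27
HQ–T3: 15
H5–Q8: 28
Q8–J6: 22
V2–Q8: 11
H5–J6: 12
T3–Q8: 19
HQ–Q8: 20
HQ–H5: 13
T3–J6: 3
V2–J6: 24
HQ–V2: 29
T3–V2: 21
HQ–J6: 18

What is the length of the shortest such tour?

There are 60 distinct closed tours to check (reversals are equivalent).
HQ-H5-T3-V2-Q8-J6-HQ: 13+9+21+11+22+18 = 94
HQ-H5-T3-V2-J6-Q8-HQ: 13+9+21+24+22+20 = 109
HQ-H5-T3-Q8-V2-J6-HQ: 13+9+19+11+24+18 = 94
HQ-H5-T3-Q8-J6-V2-HQ: 13+9+19+22+24+29 = 116
HQ-H5-T3-J6-V2-Q8-HQ: 13+9+3+24+11+20 = 80
HQ-H5-T3-J6-Q8-V2-HQ: 13+9+3+22+11+29 = 87
HQ-H5-V2-T3-Q8-J6-HQ: 13+27+21+19+22+18 = 120
HQ-H5-V2-T3-J6-Q8-HQ: 13+27+21+3+22+20 = 106
HQ-H5-V2-Q8-T3-J6-HQ: 13+27+11+19+3+18 = 91
HQ-H5-V2-Q8-J6-T3-HQ: 13+27+11+22+3+15 = 91
HQ-H5-V2-J6-T3-Q8-HQ: 13+27+24+3+19+20 = 106
HQ-H5-V2-J6-Q8-T3-HQ: 13+27+24+22+19+15 = 120
HQ-H5-Q8-T3-V2-J6-HQ: 13+28+19+21+24+18 = 123
HQ-H5-Q8-T3-J6-V2-HQ: 13+28+19+3+24+29 = 116
… (46 more)
The minimum is 80.
One optimal route: HQ → H5 → T3 → J6 → V2 → Q8 → HQ (or its reverse).

Minimum total distance: 80 min.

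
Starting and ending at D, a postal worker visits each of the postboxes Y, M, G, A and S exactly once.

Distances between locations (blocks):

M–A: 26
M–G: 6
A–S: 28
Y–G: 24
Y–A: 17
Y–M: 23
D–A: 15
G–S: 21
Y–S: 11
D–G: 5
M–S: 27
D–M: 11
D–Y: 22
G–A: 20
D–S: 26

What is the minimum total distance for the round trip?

81 blocks — the shortest possible round trip.

With 5 stops there are 5!/2 = 60 distinct round trips (a route and its reverse cost the same).
D - Y - M - G - A - S - D: 22+23+6+20+28+26 = 125
D - Y - M - G - S - A - D: 22+23+6+21+28+15 = 115
D - Y - M - A - G - S - D: 22+23+26+20+21+26 = 138
D - Y - M - A - S - G - D: 22+23+26+28+21+5 = 125
D - Y - M - S - G - A - D: 22+23+27+21+20+15 = 128
D - Y - M - S - A - G - D: 22+23+27+28+20+5 = 125
D - Y - G - M - A - S - D: 22+24+6+26+28+26 = 132
D - Y - G - M - S - A - D: 22+24+6+27+28+15 = 122
D - Y - G - A - M - S - D: 22+24+20+26+27+26 = 145
D - Y - G - A - S - M - D: 22+24+20+28+27+11 = 132
D - Y - G - S - M - A - D: 22+24+21+27+26+15 = 135
D - Y - G - S - A - M - D: 22+24+21+28+26+11 = 132
D - Y - A - M - G - S - D: 22+17+26+6+21+26 = 118
D - Y - A - M - S - G - D: 22+17+26+27+21+5 = 118
… (46 more)
D - M - G - S - Y - A - D: 11+6+21+11+17+15 = 81  ← best
The minimum is 81.
One optimal route: D → M → G → S → Y → A → D (or its reverse).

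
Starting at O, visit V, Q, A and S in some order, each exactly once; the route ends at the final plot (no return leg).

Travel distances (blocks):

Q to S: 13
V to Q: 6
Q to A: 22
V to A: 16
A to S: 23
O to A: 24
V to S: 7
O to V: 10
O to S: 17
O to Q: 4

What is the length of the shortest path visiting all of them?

40 blocks — the minimum one-way total.

There are 4! = 24 possible orderings.
O → V → Q → A → S: 10+6+22+23 = 61
O → V → Q → S → A: 10+6+13+23 = 52
O → V → A → Q → S: 10+16+22+13 = 61
O → V → A → S → Q: 10+16+23+13 = 62
O → V → S → Q → A: 10+7+13+22 = 52
O → V → S → A → Q: 10+7+23+22 = 62
O → Q → V → A → S: 4+6+16+23 = 49
O → Q → V → S → A: 4+6+7+23 = 40
O → Q → A → V → S: 4+22+16+7 = 49
O → Q → A → S → V: 4+22+23+7 = 56
O → Q → S → V → A: 4+13+7+16 = 40
O → Q → S → A → V: 4+13+23+16 = 56
O → A → V → Q → S: 24+16+6+13 = 59
O → A → V → S → Q: 24+16+7+13 = 60
… (10 more)
The minimum is 40.
One shortest path: O → Q → V → S → A.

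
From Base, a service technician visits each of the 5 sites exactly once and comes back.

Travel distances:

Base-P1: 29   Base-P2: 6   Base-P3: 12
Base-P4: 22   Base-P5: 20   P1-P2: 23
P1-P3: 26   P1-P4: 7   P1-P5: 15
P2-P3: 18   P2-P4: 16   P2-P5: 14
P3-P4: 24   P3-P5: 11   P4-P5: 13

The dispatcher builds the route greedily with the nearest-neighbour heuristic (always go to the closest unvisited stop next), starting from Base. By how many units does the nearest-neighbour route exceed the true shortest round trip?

Excess over optimum: 24.

From Base: P2=6, P3=12, P5=20, P4=22, P1=29 → choose P2 (6).
From P2: P5=14, P4=16, P3=18, P1=23 → choose P5 (14).
From P5: P3=11, P4=13, P1=15 → choose P3 (11).
From P3: P4=24, P1=26 → choose P4 (24).
From P4: P1=7 → choose P1 (7).
NN route Base → P2 → P5 → P3 → P4 → P1 → Base costs 91.
Optimal: Base → P2 → P4 → P1 → P5 → P3 → Base costs 67 (by enumerating all 60 distinct tours).
Excess = 91 − 67 = 24.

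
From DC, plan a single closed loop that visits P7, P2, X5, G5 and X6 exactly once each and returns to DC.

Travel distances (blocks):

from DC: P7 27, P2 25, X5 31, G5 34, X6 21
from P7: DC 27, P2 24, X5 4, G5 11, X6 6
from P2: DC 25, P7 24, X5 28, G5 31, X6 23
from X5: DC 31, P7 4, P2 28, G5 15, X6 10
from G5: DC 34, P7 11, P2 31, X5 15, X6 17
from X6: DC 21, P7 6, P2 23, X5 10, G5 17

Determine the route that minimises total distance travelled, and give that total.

Shortest round trip = 102 blocks.

With 5 stops there are 5!/2 = 60 distinct round trips (a route and its reverse cost the same).
DC-P7-P2-X5-G5-X6-DC: 27+24+28+15+17+21 = 132
DC-P7-P2-X5-X6-G5-DC: 27+24+28+10+17+34 = 140
DC-P7-P2-G5-X5-X6-DC: 27+24+31+15+10+21 = 128
DC-P7-P2-G5-X6-X5-DC: 27+24+31+17+10+31 = 140
DC-P7-P2-X6-X5-G5-DC: 27+24+23+10+15+34 = 133
DC-P7-P2-X6-G5-X5-DC: 27+24+23+17+15+31 = 137
DC-P7-X5-P2-G5-X6-DC: 27+4+28+31+17+21 = 128
DC-P7-X5-P2-X6-G5-DC: 27+4+28+23+17+34 = 133
DC-P7-X5-G5-P2-X6-DC: 27+4+15+31+23+21 = 121
DC-P7-X5-G5-X6-P2-DC: 27+4+15+17+23+25 = 111
DC-P7-X5-X6-P2-G5-DC: 27+4+10+23+31+34 = 129
DC-P7-X5-X6-G5-P2-DC: 27+4+10+17+31+25 = 114
DC-P7-G5-P2-X5-X6-DC: 27+11+31+28+10+21 = 128
DC-P7-G5-P2-X6-X5-DC: 27+11+31+23+10+31 = 133
… (46 more)
DC-P2-G5-P7-X5-X6-DC: 25+31+11+4+10+21 = 102  ← best
The minimum is 102.
One optimal route: DC → P2 → G5 → P7 → X5 → X6 → DC (or its reverse).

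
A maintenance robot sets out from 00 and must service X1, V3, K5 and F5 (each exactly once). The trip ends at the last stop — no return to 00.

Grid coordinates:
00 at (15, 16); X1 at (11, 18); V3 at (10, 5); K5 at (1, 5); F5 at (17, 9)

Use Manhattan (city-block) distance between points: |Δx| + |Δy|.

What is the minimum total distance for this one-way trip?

Shortest open route: 41.

There are 4! = 24 possible orderings.
00→X1→V3→K5→F5: 6+14+9+20 = 49
00→X1→V3→F5→K5: 6+14+11+20 = 51
00→X1→K5→V3→F5: 6+23+9+11 = 49
00→X1→K5→F5→V3: 6+23+20+11 = 60
00→X1→F5→V3→K5: 6+15+11+9 = 41
00→X1→F5→K5→V3: 6+15+20+9 = 50
00→V3→X1→K5→F5: 16+14+23+20 = 73
00→V3→X1→F5→K5: 16+14+15+20 = 65
00→V3→K5→X1→F5: 16+9+23+15 = 63
00→V3→K5→F5→X1: 16+9+20+15 = 60
00→V3→F5→X1→K5: 16+11+15+23 = 65
00→V3→F5→K5→X1: 16+11+20+23 = 70
00→K5→X1→V3→F5: 25+23+14+11 = 73
00→K5→X1→F5→V3: 25+23+15+11 = 74
… (10 more)
The minimum is 41.
One shortest path: 00 → X1 → F5 → V3 → K5.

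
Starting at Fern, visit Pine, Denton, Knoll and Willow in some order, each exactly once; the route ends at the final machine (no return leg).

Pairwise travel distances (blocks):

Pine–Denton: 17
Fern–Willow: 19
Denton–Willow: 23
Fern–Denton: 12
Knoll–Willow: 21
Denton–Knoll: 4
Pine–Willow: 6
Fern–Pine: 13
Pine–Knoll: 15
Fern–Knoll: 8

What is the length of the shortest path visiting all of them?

There are 4! = 24 possible orderings.
Fern - Pine - Denton - Knoll - Willow: 13+17+4+21 = 55
Fern - Pine - Denton - Willow - Knoll: 13+17+23+21 = 74
Fern - Pine - Knoll - Denton - Willow: 13+15+4+23 = 55
Fern - Pine - Knoll - Willow - Denton: 13+15+21+23 = 72
Fern - Pine - Willow - Denton - Knoll: 13+6+23+4 = 46
Fern - Pine - Willow - Knoll - Denton: 13+6+21+4 = 44
Fern - Denton - Pine - Knoll - Willow: 12+17+15+21 = 65
Fern - Denton - Pine - Willow - Knoll: 12+17+6+21 = 56
Fern - Denton - Knoll - Pine - Willow: 12+4+15+6 = 37
Fern - Denton - Knoll - Willow - Pine: 12+4+21+6 = 43
Fern - Denton - Willow - Pine - Knoll: 12+23+6+15 = 56
Fern - Denton - Willow - Knoll - Pine: 12+23+21+15 = 71
Fern - Knoll - Pine - Denton - Willow: 8+15+17+23 = 63
Fern - Knoll - Pine - Willow - Denton: 8+15+6+23 = 52
… (10 more)
Fern - Knoll - Denton - Pine - Willow: 8+4+17+6 = 35  ← best
The minimum is 35.
One shortest path: Fern → Knoll → Denton → Pine → Willow.

35 blocks — the minimum one-way total.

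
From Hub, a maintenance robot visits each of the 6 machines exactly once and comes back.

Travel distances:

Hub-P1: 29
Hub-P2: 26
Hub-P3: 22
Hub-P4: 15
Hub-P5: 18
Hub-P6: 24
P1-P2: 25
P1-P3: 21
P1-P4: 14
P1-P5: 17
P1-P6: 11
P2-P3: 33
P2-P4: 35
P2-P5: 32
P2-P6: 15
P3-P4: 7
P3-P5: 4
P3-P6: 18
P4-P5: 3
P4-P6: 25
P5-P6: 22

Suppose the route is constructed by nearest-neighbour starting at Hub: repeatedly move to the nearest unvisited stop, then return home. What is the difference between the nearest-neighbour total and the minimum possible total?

7 longer than the optimal tour.

From Hub: P4=15, P5=18, P3=22, P6=24, P2=26, P1=29 → choose P4 (15).
From P4: P5=3, P3=7, P1=14, P6=25, P2=35 → choose P5 (3).
From P5: P3=4, P1=17, P6=22, P2=32 → choose P3 (4).
From P3: P6=18, P1=21, P2=33 → choose P6 (18).
From P6: P1=11, P2=15 → choose P1 (11).
From P1: P2=25 → choose P2 (25).
NN route Hub → P4 → P5 → P3 → P6 → P1 → P2 → Hub costs 102.
Optimal: Hub → P2 → P6 → P1 → P3 → P5 → P4 → Hub costs 95 (by enumerating all 360 distinct tours).
Excess = 102 − 95 = 7.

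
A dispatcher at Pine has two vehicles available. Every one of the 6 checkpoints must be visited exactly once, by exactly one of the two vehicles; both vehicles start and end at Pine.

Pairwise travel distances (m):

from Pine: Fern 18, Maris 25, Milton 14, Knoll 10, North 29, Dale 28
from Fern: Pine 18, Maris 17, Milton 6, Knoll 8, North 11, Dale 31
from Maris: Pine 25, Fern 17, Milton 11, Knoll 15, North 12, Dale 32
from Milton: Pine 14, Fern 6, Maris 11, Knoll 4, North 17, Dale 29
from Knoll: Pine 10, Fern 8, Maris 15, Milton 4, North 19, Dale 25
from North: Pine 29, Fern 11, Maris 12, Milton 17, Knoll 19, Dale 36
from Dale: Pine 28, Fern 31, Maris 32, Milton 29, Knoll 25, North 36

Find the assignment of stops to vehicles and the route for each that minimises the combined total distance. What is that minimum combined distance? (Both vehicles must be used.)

Check every non-empty split of the stops between the two vehicles; for each half take its own optimal tour:
  {Fern} + {Maris, Milton, Knoll, North, Dale}: 36 + 101 = 137
  {Maris} + {Fern, Milton, Knoll, North, Dale}: 50 + 95 = 145
  {Fern, Maris} + {Milton, Knoll, North, Dale}: 60 + 95 = 155
  {Milton} + {Fern, Maris, Knoll, North, Dale}: 28 + 101 = 129
  {Fern, Milton} + {Maris, Knoll, North, Dale}: 38 + 101 = 139
  {Maris, Milton} + {Fern, Knoll, North, Dale}: 50 + 93 = 143
  … (31 splits in total)
  {Fern, Maris, Milton, Knoll, North} + {Dale}: 66 + 56 = 122  ← best
Best: vehicle 1 Pine → Fern → North → Maris → Milton → Knoll → Pine = 66; vehicle 2 Pine → Dale → Pine = 56; combined 122.

122 m — the smallest possible combined total.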